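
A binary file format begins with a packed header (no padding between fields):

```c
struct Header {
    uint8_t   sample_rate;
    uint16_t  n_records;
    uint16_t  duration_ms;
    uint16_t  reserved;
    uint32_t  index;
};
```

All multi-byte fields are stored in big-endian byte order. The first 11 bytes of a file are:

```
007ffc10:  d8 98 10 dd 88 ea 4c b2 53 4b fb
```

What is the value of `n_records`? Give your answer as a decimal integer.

38928

`n_records` follows `sample_rate` (1 byte), so it starts at byte offset 1 and occupies 2 bytes.
Bytes at offsets 1..2: 98 10.
Big-endian: lowest address holds the most-significant byte.
The bytes are already most-significant first: 0x9810.
0x9810 = 38928.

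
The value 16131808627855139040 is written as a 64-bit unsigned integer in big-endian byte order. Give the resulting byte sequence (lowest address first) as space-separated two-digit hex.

DF DF B2 7A 1F E3 20 E0

16131808627855139040 in hexadecimal, padded to 64 bits, is 0xDFDFB27A1FE320E0.
Split into bytes (most-significant first): DF DF B2 7A 1F E3 20 E0.
Big-endian stores the most-significant byte at the lowest address.
So the memory order matches the most-significant-first order: DF DF B2 7A 1F E3 20 E0.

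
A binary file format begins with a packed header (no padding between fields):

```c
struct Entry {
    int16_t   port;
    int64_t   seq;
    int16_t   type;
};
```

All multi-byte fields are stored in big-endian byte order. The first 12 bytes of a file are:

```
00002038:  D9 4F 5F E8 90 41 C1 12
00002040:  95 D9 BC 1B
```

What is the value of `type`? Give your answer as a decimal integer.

-17381

`type` follows `port` (2 B), `seq` (8 B), so it starts at offset 2 + 8 = 10 and occupies 2 bytes.
Bytes at offsets 10..11: BC 1B.
Big-endian: lowest address holds the most-significant byte.
The bytes are already most-significant first: 0xBC1B.
Top bit is set, so as a signed 16-bit value this is 0xBC1B − 2^16 = -17381.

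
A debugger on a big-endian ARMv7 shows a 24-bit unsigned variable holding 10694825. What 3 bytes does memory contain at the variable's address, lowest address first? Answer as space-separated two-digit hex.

10694825 in hexadecimal, padded to 24 bits, is 0xA330A9.
Split into bytes (most-significant first): A3 30 A9.
In big-endian order the high byte comes first in memory.
So the memory order matches the most-significant-first order: A3 30 A9.

A3 30 A9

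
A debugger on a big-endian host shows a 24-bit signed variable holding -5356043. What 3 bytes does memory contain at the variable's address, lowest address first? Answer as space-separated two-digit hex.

Two's complement of -5356043 in 24 bits: 5356043 = 0x51BA0B; invert → 0xAE45F4; add 1 → 0xAE45F5.
Split into bytes (most-significant first): AE 45 F5.
Big-endian stores the most-significant byte at the lowest address.
So the memory order matches the most-significant-first order: AE 45 F5.

AE 45 F5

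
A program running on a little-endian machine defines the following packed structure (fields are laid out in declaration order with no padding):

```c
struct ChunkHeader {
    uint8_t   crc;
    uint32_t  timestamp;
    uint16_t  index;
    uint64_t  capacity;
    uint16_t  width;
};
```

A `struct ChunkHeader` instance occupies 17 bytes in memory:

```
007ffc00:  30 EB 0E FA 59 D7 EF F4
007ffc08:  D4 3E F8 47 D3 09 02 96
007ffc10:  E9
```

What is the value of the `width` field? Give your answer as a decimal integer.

59798

`width` follows `crc` (1 B), `timestamp` (4 B), `index` (2 B), `capacity` (8 B), so it starts at offset 1 + 4 + 2 + 8 = 15 and occupies 2 bytes.
Bytes at offsets 15..16: 96 E9.
In little-endian order the low byte comes first in memory.
Reassemble most-significant byte first: E9 96 → 0xE996.
0xE996 = 59798.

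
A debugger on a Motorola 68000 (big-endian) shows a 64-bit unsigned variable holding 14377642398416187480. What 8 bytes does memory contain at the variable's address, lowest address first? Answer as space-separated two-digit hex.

14377642398416187480 in hexadecimal, padded to 64 bits, is 0xC787A595D9313058.
Split into bytes (most-significant first): C7 87 A5 95 D9 31 30 58.
In big-endian order the high byte comes first in memory.
So the memory order matches the most-significant-first order: C7 87 A5 95 D9 31 30 58.

C7 87 A5 95 D9 31 30 58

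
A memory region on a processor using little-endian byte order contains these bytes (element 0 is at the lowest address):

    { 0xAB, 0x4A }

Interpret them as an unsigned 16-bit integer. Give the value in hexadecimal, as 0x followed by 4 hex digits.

In little-endian order the low byte comes first in memory.
Reassemble most-significant byte first: 4A AB → 0x4AAB.

0x4AAB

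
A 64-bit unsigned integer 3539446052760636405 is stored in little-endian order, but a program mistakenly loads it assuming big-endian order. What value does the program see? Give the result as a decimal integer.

3539446052760636405 in 64-bit hexadecimal is 0x311EA36EA474CBF5.
Stored little-endian, the bytes at ascending addresses are F5 CB 74 A4 6E A3 1E 31.
Read back as big-endian, the last byte is least significant, giving 0xF5CB74A46EA31E31.
0xF5CB74A46EA31E31 = 17711378209144249905.

17711378209144249905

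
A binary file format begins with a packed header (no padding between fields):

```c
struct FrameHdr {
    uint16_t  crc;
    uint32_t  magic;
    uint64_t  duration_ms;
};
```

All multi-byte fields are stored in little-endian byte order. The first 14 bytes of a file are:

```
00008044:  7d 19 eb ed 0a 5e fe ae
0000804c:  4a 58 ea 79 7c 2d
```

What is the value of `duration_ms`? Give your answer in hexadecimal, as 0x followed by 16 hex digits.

0x2D7C79EA584AAEFE

`duration_ms` follows `crc` (2 B), `magic` (4 B), so it starts at offset 2 + 4 = 6 and occupies 8 bytes.
Bytes at offsets 6..13: FE AE 4A 58 EA 79 7C 2D.
Little-endian: lowest address holds the least-significant byte.
Reassemble most-significant byte first: 2D 7C 79 EA 58 4A AE FE → 0x2D7C79EA584AAEFE.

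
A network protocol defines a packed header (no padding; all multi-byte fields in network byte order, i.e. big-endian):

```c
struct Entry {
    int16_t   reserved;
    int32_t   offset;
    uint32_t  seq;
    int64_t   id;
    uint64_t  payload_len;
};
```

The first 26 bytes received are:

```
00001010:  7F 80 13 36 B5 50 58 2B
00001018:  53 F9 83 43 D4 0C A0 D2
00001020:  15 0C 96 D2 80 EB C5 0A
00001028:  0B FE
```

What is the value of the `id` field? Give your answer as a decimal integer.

-8988107280598559476

`id` follows `reserved` (2 B), `offset` (4 B), `seq` (4 B), so it starts at offset 2 + 4 + 4 = 10 and occupies 8 bytes.
Bytes at offsets 10..17: 83 43 D4 0C A0 D2 15 0C.
Big-endian stores the most-significant byte at the lowest address.
The bytes are already most-significant first: 0x8343D40CA0D2150C.
Top bit is set, so as a signed 64-bit value this is 0x8343D40CA0D2150C − 2^64 = -8988107280598559476.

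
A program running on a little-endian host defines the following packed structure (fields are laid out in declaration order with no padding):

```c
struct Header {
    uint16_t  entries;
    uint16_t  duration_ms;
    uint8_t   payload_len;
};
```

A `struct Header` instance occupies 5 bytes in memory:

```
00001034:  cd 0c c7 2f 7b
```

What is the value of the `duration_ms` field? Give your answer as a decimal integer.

`duration_ms` follows `entries` (2 bytes), so it starts at byte offset 2 and occupies 2 bytes.
Bytes at offsets 2..3: C7 2F.
Little-endian: lowest address holds the least-significant byte.
Reassemble most-significant byte first: 2F C7 → 0x2FC7.
0x2FC7 = 12231.

12231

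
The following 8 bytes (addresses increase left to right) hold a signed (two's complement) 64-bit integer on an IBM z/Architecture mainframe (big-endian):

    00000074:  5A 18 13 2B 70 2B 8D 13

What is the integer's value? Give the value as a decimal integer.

6491959940140993811

In big-endian order the high byte comes first in memory.
The bytes are already most-significant first: 0x5A18132B702B8D13.
0x5A18132B702B8D13 = 6491959940140993811.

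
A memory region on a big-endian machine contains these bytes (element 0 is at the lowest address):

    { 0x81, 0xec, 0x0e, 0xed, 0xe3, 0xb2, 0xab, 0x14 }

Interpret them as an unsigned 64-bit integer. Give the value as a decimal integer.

9361874140286593812

Big-endian stores the most-significant byte at the lowest address.
The bytes are already most-significant first: 0x81EC0EEDE3B2AB14.
0x81EC0EEDE3B2AB14 = 9361874140286593812.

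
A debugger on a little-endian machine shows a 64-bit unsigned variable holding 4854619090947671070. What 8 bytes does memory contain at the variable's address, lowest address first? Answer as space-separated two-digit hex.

1E 04 C4 A3 57 12 5F 43

4854619090947671070 in hexadecimal, padded to 64 bits, is 0x435F1257A3C4041E.
Split into bytes (most-significant first): 43 5F 12 57 A3 C4 04 1E.
Little-endian stores the least-significant byte at the lowest address.
So at ascending addresses the bytes are 1E 04 C4 A3 57 12 5F 43.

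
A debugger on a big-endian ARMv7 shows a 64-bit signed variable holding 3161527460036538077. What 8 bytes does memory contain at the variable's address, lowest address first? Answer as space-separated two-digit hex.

2B E0 00 79 73 1E EE DD

3161527460036538077 in hexadecimal, padded to 64 bits, is 0x2BE00079731EEEDD.
Split into bytes (most-significant first): 2B E0 00 79 73 1E EE DD.
Big-endian stores the most-significant byte at the lowest address.
So the memory order matches the most-significant-first order: 2B E0 00 79 73 1E EE DD.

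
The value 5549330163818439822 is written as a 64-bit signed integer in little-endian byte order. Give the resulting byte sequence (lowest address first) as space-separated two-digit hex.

8E 24 C2 E3 61 2E 03 4D

5549330163818439822 in hexadecimal, padded to 64 bits, is 0x4D032E61E3C2248E.
Split into bytes (most-significant first): 4D 03 2E 61 E3 C2 24 8E.
Little-endian: lowest address holds the least-significant byte.
So at ascending addresses the bytes are 8E 24 C2 E3 61 2E 03 4D.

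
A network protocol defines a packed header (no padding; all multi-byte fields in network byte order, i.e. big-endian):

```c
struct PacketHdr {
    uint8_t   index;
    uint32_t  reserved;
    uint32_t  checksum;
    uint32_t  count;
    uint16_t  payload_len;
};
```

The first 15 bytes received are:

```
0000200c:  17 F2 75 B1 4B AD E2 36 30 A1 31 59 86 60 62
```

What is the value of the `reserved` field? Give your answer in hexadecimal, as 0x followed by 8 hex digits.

0xF275B14B

`reserved` follows `index` (1 byte), so it starts at byte offset 1 and occupies 4 bytes.
Bytes at offsets 1..4: F2 75 B1 4B.
Big-endian stores the most-significant byte at the lowest address.
The bytes are already most-significant first: 0xF275B14B.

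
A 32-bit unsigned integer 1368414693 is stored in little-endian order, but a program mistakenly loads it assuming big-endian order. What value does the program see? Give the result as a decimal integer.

1368414693 in 32-bit hexadecimal is 0x519059E5.
Stored little-endian, the bytes at ascending addresses are E5 59 90 51.
Read back as big-endian, the last byte is least significant, giving 0xE5599051.
0xE5599051 = 3847852113.

3847852113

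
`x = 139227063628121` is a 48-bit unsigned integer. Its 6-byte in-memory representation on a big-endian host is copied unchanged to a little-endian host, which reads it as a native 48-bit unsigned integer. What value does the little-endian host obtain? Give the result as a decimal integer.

139227063628121 in 48-bit hexadecimal is 0x7EA053ABB159.
Stored big-endian, the bytes at ascending addresses are 7E A0 53 AB B1 59.
Read back as little-endian, the first byte is least significant, giving 0x59B1AB53A07E.
0x59B1AB53A07E = 98619618467966.

98619618467966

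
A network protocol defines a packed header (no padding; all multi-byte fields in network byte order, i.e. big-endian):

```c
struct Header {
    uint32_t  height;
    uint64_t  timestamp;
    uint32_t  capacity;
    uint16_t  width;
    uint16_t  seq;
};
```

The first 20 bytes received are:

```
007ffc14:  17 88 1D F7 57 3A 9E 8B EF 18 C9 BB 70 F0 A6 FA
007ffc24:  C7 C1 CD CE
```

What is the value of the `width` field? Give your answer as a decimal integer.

51137

`width` follows `height` (4 B), `timestamp` (8 B), `capacity` (4 B), so it starts at offset 4 + 8 + 4 = 16 and occupies 2 bytes.
Bytes at offsets 16..17: C7 C1.
Big-endian: lowest address holds the most-significant byte.
The bytes are already most-significant first: 0xC7C1.
0xC7C1 = 51137.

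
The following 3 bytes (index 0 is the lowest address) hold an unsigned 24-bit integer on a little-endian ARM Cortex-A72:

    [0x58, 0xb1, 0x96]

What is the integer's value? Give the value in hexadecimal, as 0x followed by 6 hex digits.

0x96B158

Little-endian: lowest address holds the least-significant byte.
Reassemble most-significant byte first: 96 B1 58 → 0x96B158.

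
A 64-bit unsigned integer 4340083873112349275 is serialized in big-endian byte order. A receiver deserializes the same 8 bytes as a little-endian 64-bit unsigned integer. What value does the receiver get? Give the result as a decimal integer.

6582648229774703420

4340083873112349275 in 64-bit hexadecimal is 0x3C3B1349B0435A5B.
Stored big-endian, the bytes at ascending addresses are 3C 3B 13 49 B0 43 5A 5B.
Read back as little-endian, the first byte is least significant, giving 0x5B5A43B049133B3C.
0x5B5A43B049133B3C = 6582648229774703420.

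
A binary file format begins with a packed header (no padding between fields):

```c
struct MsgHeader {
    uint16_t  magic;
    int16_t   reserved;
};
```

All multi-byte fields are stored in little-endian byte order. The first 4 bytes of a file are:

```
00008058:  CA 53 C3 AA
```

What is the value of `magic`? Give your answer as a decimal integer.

`magic` is the first field, at byte offset 0, occupying 2 bytes.
Bytes at offsets 0..1: CA 53.
In little-endian order the low byte comes first in memory.
Reassemble most-significant byte first: 53 CA → 0x53CA.
0x53CA = 21450.

21450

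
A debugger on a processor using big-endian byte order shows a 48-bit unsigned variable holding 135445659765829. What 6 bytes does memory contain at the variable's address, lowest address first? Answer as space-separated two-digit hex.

7B 2F E6 6F CC 45

135445659765829 in hexadecimal, padded to 48 bits, is 0x7B2FE66FCC45.
Split into bytes (most-significant first): 7B 2F E6 6F CC 45.
Big-endian stores the most-significant byte at the lowest address.
So the memory order matches the most-significant-first order: 7B 2F E6 6F CC 45.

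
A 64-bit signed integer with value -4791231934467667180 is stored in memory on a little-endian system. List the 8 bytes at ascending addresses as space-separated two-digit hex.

14 0B 8C CD F0 1F 82 BD

Two's complement of -4791231934467667180 in 64 bits: 4791231934467667180 = 0x427DE00F3273F4EC; invert → 0xBD821FF0CD8C0B13; add 1 → 0xBD821FF0CD8C0B14.
Split into bytes (most-significant first): BD 82 1F F0 CD 8C 0B 14.
Little-endian stores the least-significant byte at the lowest address.
So at ascending addresses the bytes are 14 0B 8C CD F0 1F 82 BD.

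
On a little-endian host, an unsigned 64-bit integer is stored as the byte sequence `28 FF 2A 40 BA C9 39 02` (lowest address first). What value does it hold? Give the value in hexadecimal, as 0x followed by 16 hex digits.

0x0239C9BA402AFF28

In little-endian order the low byte comes first in memory.
Reassemble most-significant byte first: 02 39 C9 BA 40 2A FF 28 → 0x0239C9BA402AFF28.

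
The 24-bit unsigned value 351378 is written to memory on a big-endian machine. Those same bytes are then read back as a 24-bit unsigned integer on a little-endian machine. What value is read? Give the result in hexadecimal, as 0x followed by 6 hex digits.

0x925C05

351378 in 24-bit hexadecimal is 0x055C92.
Stored big-endian, the bytes at ascending addresses are 05 5C 92.
Read back as little-endian, the first byte is least significant, giving 0x925C05.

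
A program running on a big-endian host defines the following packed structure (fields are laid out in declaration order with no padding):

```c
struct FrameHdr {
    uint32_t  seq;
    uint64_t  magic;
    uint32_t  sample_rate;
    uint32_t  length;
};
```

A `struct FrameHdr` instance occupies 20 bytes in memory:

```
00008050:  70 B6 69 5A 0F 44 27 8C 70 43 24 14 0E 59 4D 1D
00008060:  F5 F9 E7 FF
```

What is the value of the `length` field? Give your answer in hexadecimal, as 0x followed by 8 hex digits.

`length` follows `seq` (4 B), `magic` (8 B), `sample_rate` (4 B), so it starts at offset 4 + 8 + 4 = 16 and occupies 4 bytes.
Bytes at offsets 16..19: F5 F9 E7 FF.
Big-endian: lowest address holds the most-significant byte.
The bytes are already most-significant first: 0xF5F9E7FF.

0xF5F9E7FF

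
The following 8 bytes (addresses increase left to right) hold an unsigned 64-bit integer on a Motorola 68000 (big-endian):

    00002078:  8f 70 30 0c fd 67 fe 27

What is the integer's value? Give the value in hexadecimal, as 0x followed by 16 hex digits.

Big-endian stores the most-significant byte at the lowest address.
The bytes are already most-significant first: 0x8F70300CFD67FE27.

0x8F70300CFD67FE27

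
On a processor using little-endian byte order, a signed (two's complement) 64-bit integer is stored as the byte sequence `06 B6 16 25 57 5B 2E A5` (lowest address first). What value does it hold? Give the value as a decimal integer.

Little-endian: lowest address holds the least-significant byte.
Reassemble most-significant byte first: A5 2E 5B 57 25 16 B6 06 → 0xA52E5B572516B606.
Top bit is set, so as a signed 64-bit value this is 0xA52E5B572516B606 − 2^64 = -6544192778680224250.

-6544192778680224250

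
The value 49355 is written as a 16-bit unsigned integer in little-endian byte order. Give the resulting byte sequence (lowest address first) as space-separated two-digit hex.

49355 in hexadecimal, padded to 16 bits, is 0xC0CB.
Split into bytes (most-significant first): C0 CB.
Little-endian: lowest address holds the least-significant byte.
So at ascending addresses the bytes are CB C0.

CB C0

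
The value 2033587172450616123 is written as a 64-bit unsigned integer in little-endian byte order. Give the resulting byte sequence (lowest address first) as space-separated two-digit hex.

3B C3 B5 49 C2 C0 38 1C

2033587172450616123 in hexadecimal, padded to 64 bits, is 0x1C38C0C249B5C33B.
Split into bytes (most-significant first): 1C 38 C0 C2 49 B5 C3 3B.
In little-endian order the low byte comes first in memory.
So at ascending addresses the bytes are 3B C3 B5 49 C2 C0 38 1C.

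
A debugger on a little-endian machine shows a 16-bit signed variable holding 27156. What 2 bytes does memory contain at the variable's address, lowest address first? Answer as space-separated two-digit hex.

27156 in hexadecimal, padded to 16 bits, is 0x6A14.
Split into bytes (most-significant first): 6A 14.
In little-endian order the low byte comes first in memory.
So at ascending addresses the bytes are 14 6A.

14 6A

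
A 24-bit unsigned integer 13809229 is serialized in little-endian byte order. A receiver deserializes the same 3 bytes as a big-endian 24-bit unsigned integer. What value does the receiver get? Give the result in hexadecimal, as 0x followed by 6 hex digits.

13809229 in 24-bit hexadecimal is 0xD2B64D.
Stored little-endian, the bytes at ascending addresses are 4D B6 D2.
Read back as big-endian, the last byte is least significant, giving 0x4DB6D2.

0x4DB6D2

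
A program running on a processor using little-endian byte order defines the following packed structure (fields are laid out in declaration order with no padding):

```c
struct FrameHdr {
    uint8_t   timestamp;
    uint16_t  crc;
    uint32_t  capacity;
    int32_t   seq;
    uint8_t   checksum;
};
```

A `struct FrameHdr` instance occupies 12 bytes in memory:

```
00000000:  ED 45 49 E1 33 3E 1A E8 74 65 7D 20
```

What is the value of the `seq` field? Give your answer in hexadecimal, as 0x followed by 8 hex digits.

`seq` follows `timestamp` (1 B), `crc` (2 B), `capacity` (4 B), so it starts at offset 1 + 2 + 4 = 7 and occupies 4 bytes.
Bytes at offsets 7..10: E8 74 65 7D.
In little-endian order the low byte comes first in memory.
Reassemble most-significant byte first: 7D 65 74 E8 → 0x7D6574E8.

0x7D6574E8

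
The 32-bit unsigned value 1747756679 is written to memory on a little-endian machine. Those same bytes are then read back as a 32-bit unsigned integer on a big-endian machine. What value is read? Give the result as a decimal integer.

2275814504

1747756679 in 32-bit hexadecimal is 0x682CA687.
Stored little-endian, the bytes at ascending addresses are 87 A6 2C 68.
Read back as big-endian, the last byte is least significant, giving 0x87A62C68.
0x87A62C68 = 2275814504.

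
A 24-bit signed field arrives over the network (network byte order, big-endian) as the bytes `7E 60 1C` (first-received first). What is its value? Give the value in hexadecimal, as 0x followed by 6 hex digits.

Big-endian stores the most-significant byte at the lowest address.
The bytes are already most-significant first: 0x7E601C.

0x7E601C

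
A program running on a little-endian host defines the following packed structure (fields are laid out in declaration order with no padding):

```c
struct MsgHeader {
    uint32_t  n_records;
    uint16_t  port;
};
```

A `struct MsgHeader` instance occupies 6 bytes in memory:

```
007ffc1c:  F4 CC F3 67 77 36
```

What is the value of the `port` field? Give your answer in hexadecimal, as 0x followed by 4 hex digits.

`port` follows `n_records` (4 bytes), so it starts at byte offset 4 and occupies 2 bytes.
Bytes at offsets 4..5: 77 36.
In little-endian order the low byte comes first in memory.
Reassemble most-significant byte first: 36 77 → 0x3677.

0x3677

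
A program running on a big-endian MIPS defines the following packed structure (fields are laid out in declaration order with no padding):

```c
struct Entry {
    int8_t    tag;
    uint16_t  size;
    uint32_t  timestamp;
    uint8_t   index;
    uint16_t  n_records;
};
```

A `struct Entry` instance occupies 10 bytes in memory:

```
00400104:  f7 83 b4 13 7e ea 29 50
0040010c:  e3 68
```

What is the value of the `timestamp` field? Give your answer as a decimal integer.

327084585

`timestamp` follows `tag` (1 B), `size` (2 B), so it starts at offset 1 + 2 = 3 and occupies 4 bytes.
Bytes at offsets 3..6: 13 7E EA 29.
Big-endian stores the most-significant byte at the lowest address.
The bytes are already most-significant first: 0x137EEA29.
0x137EEA29 = 327084585.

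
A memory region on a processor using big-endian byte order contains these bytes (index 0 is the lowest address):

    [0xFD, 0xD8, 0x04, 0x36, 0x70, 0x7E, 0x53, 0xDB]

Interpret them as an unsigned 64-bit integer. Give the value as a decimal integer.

18291374518427341787

In big-endian order the high byte comes first in memory.
The bytes are already most-significant first: 0xFDD80436707E53DB.
0xFDD80436707E53DB = 18291374518427341787.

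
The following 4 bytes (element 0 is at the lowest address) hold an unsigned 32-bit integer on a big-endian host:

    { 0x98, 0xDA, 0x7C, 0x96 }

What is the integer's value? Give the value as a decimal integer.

In big-endian order the high byte comes first in memory.
The bytes are already most-significant first: 0x98DA7C96.
0x98DA7C96 = 2564455574.

2564455574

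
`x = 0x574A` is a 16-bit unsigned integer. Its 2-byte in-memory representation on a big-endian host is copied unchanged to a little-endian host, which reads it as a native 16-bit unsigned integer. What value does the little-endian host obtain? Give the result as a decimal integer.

Stored big-endian, the bytes at ascending addresses are 57 4A.
Read back as little-endian, the first byte is least significant, giving 0x4A57.
0x4A57 = 19031.

19031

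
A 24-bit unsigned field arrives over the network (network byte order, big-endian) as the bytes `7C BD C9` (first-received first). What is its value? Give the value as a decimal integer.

In big-endian order the high byte comes first in memory.
The bytes are already most-significant first: 0x7CBDC9.
0x7CBDC9 = 8175049.

8175049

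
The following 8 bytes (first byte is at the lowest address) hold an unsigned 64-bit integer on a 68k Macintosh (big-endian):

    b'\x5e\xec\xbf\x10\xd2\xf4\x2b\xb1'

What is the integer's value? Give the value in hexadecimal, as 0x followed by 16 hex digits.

0x5EECBF10D2F42BB1

Big-endian: lowest address holds the most-significant byte.
The bytes are already most-significant first: 0x5EECBF10D2F42BB1.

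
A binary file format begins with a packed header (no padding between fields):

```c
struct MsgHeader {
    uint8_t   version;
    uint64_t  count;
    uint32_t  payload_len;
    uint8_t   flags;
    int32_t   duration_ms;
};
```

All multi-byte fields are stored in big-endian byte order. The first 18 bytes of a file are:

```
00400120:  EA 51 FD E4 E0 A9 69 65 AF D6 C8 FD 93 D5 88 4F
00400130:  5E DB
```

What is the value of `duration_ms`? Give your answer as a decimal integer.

`duration_ms` follows `version` (1 B), `count` (8 B), `payload_len` (4 B), `flags` (1 B), so it starts at offset 1 + 8 + 4 + 1 = 14 and occupies 4 bytes.
Bytes at offsets 14..17: 88 4F 5E DB.
Big-endian stores the most-significant byte at the lowest address.
The bytes are already most-significant first: 0x884F5EDB.
Top bit is set, so as a signed 32-bit value this is 0x884F5EDB − 2^32 = -2008064293.

-2008064293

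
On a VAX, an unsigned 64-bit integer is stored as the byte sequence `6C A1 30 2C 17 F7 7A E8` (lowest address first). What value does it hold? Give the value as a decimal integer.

In little-endian order the low byte comes first in memory.
Reassemble most-significant byte first: E8 7A F7 17 2C 30 A1 6C → 0xE87AF7172C30A16C.
0xE87AF7172C30A16C = 16751973442855674220.

16751973442855674220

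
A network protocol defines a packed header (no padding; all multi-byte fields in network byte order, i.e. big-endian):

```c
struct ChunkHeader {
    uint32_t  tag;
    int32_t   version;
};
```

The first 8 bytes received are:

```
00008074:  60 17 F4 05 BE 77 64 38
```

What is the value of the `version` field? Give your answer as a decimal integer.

-1099471816

`version` follows `tag` (4 bytes), so it starts at byte offset 4 and occupies 4 bytes.
Bytes at offsets 4..7: BE 77 64 38.
In big-endian order the high byte comes first in memory.
The bytes are already most-significant first: 0xBE776438.
Top bit is set, so as a signed 32-bit value this is 0xBE776438 − 2^32 = -1099471816.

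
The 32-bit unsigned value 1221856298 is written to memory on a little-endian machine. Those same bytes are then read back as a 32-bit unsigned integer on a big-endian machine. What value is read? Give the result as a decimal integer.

705483848

1221856298 in 32-bit hexadecimal is 0x48D40C2A.
Stored little-endian, the bytes at ascending addresses are 2A 0C D4 48.
Read back as big-endian, the last byte is least significant, giving 0x2A0CD448.
0x2A0CD448 = 705483848.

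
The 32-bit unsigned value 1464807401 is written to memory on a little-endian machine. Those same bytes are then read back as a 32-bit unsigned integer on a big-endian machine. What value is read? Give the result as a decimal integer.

1464807401 in 32-bit hexadecimal is 0x574F2FE9.
Stored little-endian, the bytes at ascending addresses are E9 2F 4F 57.
Read back as big-endian, the last byte is least significant, giving 0xE92F4F57.
0xE92F4F57 = 3912191831.

3912191831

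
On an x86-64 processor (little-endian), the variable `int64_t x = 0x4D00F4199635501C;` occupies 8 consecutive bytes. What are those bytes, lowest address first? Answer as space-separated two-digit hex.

Split into bytes (most-significant first): 4D 00 F4 19 96 35 50 1C.
In little-endian order the low byte comes first in memory.
So at ascending addresses the bytes are 1C 50 35 96 19 F4 00 4D.

1C 50 35 96 19 F4 00 4D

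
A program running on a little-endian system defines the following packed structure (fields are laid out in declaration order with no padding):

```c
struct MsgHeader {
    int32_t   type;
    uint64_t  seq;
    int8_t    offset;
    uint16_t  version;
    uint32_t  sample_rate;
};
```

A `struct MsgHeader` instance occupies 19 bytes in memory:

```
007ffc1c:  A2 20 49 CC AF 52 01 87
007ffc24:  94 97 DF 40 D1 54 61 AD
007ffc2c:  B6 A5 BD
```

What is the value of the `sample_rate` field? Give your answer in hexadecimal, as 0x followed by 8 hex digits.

`sample_rate` follows `type` (4 B), `seq` (8 B), `offset` (1 B), `version` (2 B), so it starts at offset 4 + 8 + 1 + 2 = 15 and occupies 4 bytes.
Bytes at offsets 15..18: AD B6 A5 BD.
Little-endian: lowest address holds the least-significant byte.
Reassemble most-significant byte first: BD A5 B6 AD → 0xBDA5B6AD.

0xBDA5B6AD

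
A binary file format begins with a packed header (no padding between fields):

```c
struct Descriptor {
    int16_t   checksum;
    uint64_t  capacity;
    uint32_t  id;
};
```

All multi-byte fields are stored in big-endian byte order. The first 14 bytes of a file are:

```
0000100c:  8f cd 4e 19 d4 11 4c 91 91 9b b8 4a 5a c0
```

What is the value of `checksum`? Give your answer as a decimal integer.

-28723

`checksum` is the first field, at byte offset 0, occupying 2 bytes.
Bytes at offsets 0..1: 8F CD.
Big-endian stores the most-significant byte at the lowest address.
The bytes are already most-significant first: 0x8FCD.
Top bit is set, so as a signed 16-bit value this is 0x8FCD − 2^16 = -28723.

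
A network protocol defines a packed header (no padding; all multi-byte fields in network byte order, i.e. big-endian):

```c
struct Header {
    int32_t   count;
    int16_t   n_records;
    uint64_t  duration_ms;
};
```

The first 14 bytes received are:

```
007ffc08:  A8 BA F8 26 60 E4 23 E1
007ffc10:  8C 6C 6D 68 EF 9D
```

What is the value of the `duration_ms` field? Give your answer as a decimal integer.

2585502058407325597

`duration_ms` follows `count` (4 B), `n_records` (2 B), so it starts at offset 4 + 2 = 6 and occupies 8 bytes.
Bytes at offsets 6..13: 23 E1 8C 6C 6D 68 EF 9D.
Big-endian stores the most-significant byte at the lowest address.
The bytes are already most-significant first: 0x23E18C6C6D68EF9D.
0x23E18C6C6D68EF9D = 2585502058407325597.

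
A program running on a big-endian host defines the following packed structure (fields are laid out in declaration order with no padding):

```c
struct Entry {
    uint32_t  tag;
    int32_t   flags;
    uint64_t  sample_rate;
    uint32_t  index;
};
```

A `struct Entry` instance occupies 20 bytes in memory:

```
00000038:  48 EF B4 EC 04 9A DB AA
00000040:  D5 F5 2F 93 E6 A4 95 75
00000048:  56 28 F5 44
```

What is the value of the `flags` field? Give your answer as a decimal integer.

77257642

`flags` follows `tag` (4 bytes), so it starts at byte offset 4 and occupies 4 bytes.
Bytes at offsets 4..7: 04 9A DB AA.
Big-endian: lowest address holds the most-significant byte.
The bytes are already most-significant first: 0x049ADBAA.
0x049ADBAA = 77257642.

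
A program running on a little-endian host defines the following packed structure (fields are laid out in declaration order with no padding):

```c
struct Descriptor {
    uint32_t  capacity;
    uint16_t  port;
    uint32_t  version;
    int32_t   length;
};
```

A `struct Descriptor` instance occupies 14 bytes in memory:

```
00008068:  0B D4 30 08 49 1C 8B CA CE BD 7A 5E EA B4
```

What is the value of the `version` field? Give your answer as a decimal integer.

3184446091

`version` follows `capacity` (4 B), `port` (2 B), so it starts at offset 4 + 2 = 6 and occupies 4 bytes.
Bytes at offsets 6..9: 8B CA CE BD.
In little-endian order the low byte comes first in memory.
Reassemble most-significant byte first: BD CE CA 8B → 0xBDCECA8B.
0xBDCECA8B = 3184446091.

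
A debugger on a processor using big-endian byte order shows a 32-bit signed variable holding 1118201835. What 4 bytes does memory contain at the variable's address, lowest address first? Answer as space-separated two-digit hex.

42 A6 67 EB

1118201835 in hexadecimal, padded to 32 bits, is 0x42A667EB.
Split into bytes (most-significant first): 42 A6 67 EB.
Big-endian stores the most-significant byte at the lowest address.
So the memory order matches the most-significant-first order: 42 A6 67 EB.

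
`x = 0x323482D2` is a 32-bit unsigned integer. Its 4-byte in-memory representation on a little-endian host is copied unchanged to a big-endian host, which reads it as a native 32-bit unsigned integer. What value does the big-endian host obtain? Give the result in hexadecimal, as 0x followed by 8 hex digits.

Stored little-endian, the bytes at ascending addresses are D2 82 34 32.
Read back as big-endian, the last byte is least significant, giving 0xD2823432.

0xD2823432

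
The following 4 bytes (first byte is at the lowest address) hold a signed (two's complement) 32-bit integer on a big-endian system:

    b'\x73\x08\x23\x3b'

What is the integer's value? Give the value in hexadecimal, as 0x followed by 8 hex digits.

Big-endian stores the most-significant byte at the lowest address.
The bytes are already most-significant first: 0x7308233B.

0x7308233B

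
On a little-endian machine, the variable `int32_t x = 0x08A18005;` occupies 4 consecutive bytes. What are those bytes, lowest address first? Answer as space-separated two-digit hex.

05 80 A1 08

Split into bytes (most-significant first): 08 A1 80 05.
Little-endian: lowest address holds the least-significant byte.
So at ascending addresses the bytes are 05 80 A1 08.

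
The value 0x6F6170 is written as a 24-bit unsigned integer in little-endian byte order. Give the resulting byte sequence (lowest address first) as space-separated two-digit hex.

Split into bytes (most-significant first): 6F 61 70.
Little-endian: lowest address holds the least-significant byte.
So at ascending addresses the bytes are 70 61 6F.

70 61 6F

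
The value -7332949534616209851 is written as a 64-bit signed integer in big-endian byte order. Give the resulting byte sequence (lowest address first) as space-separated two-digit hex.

9A 3C 21 3F F9 55 B6 45

Two's complement of -7332949534616209851 in 64 bits: 7332949534616209851 = 0x65C3DEC006AA49BB; invert → 0x9A3C213FF955B644; add 1 → 0x9A3C213FF955B645.
Split into bytes (most-significant first): 9A 3C 21 3F F9 55 B6 45.
Big-endian stores the most-significant byte at the lowest address.
So the memory order matches the most-significant-first order: 9A 3C 21 3F F9 55 B6 45.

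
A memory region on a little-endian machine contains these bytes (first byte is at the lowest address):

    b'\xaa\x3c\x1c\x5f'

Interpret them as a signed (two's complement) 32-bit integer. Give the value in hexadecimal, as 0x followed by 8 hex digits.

0x5F1C3CAA

Little-endian: lowest address holds the least-significant byte.
Reassemble most-significant byte first: 5F 1C 3C AA → 0x5F1C3CAA.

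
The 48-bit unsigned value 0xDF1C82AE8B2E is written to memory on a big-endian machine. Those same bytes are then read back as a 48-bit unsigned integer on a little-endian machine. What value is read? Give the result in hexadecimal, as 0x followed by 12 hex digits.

Stored big-endian, the bytes at ascending addresses are DF 1C 82 AE 8B 2E.
Read back as little-endian, the first byte is least significant, giving 0x2E8BAE821CDF.

0x2E8BAE821CDF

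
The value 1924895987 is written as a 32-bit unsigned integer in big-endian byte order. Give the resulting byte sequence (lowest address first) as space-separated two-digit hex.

1924895987 in hexadecimal, padded to 32 bits, is 0x72BB94F3.
Split into bytes (most-significant first): 72 BB 94 F3.
Big-endian: lowest address holds the most-significant byte.
So the memory order matches the most-significant-first order: 72 BB 94 F3.

72 BB 94 F3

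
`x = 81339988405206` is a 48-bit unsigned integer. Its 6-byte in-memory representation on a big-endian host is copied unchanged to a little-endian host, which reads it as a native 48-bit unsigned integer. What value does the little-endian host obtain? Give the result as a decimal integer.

81339988405206 in 48-bit hexadecimal is 0x49FA711D6BD6.
Stored big-endian, the bytes at ascending addresses are 49 FA 71 1D 6B D6.
Read back as little-endian, the first byte is least significant, giving 0xD66B1D71FA49.
0xD66B1D71FA49 = 235755543853641.

235755543853641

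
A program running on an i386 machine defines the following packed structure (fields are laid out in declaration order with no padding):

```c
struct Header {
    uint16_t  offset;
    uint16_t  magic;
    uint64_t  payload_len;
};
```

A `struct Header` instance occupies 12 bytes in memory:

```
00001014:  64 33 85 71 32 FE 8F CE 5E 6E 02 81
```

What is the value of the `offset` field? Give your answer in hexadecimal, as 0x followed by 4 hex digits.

0x3364

`offset` is the first field, at byte offset 0, occupying 2 bytes.
Bytes at offsets 0..1: 64 33.
Little-endian stores the least-significant byte at the lowest address.
Reassemble most-significant byte first: 33 64 → 0x3364.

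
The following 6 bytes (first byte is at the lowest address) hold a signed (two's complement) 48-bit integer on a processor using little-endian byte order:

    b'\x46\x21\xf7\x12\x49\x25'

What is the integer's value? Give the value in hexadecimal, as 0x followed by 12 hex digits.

0x254912F72146

In little-endian order the low byte comes first in memory.
Reassemble most-significant byte first: 25 49 12 F7 21 46 → 0x254912F72146.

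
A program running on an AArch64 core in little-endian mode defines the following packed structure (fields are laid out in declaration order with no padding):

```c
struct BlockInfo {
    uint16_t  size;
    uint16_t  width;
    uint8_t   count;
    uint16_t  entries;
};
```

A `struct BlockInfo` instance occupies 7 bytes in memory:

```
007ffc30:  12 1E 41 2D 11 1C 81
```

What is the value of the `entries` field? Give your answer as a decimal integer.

`entries` follows `size` (2 B), `width` (2 B), `count` (1 B), so it starts at offset 2 + 2 + 1 = 5 and occupies 2 bytes.
Bytes at offsets 5..6: 1C 81.
In little-endian order the low byte comes first in memory.
Reassemble most-significant byte first: 81 1C → 0x811C.
0x811C = 33052.

33052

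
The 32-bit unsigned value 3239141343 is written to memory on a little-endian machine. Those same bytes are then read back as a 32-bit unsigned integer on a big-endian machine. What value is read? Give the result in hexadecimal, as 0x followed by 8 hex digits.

3239141343 in 32-bit hexadecimal is 0xC1115FDF.
Stored little-endian, the bytes at ascending addresses are DF 5F 11 C1.
Read back as big-endian, the last byte is least significant, giving 0xDF5F11C1.

0xDF5F11C1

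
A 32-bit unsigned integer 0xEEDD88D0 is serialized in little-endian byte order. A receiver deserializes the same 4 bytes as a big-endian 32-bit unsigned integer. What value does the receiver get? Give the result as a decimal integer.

Stored little-endian, the bytes at ascending addresses are D0 88 DD EE.
Read back as big-endian, the last byte is least significant, giving 0xD088DDEE.
0xD088DDEE = 3498630638.

3498630638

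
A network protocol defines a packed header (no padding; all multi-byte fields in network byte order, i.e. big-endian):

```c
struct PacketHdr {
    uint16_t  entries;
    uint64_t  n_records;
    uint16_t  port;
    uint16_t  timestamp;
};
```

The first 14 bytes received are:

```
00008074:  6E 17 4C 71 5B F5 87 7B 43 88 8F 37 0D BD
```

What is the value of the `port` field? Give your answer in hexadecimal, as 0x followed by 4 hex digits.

0x8F37

`port` follows `entries` (2 B), `n_records` (8 B), so it starts at offset 2 + 8 = 10 and occupies 2 bytes.
Bytes at offsets 10..11: 8F 37.
In big-endian order the high byte comes first in memory.
The bytes are already most-significant first: 0x8F37.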